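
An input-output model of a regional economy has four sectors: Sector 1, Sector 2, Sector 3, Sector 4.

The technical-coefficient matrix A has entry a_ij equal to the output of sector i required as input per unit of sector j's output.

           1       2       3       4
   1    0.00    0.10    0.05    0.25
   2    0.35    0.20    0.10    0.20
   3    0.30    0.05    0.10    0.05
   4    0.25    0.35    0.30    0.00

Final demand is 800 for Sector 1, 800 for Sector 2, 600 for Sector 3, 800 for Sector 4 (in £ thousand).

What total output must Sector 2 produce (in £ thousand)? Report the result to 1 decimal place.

x_2 = 2646.0

I − A =
  [   1.00    -0.10    -0.05    -0.25]
  [  -0.35     0.80    -0.10    -0.20]
  [  -0.30    -0.05     0.90    -0.05]
  [  -0.25    -0.35    -0.30     1.00]
Compute the cofactors C_ij = (−1)^(i+j)·(3×3 minor ij) of I−A; the adjugate is their transpose:
adj(I−A) = Cᵀ =
  [ 0.635250   0.174375   0.121250   0.199750]
  [ 0.404000   0.790625   0.200000   0.269125]
  [ 0.255125   0.121875   0.609375   0.118625]
  [ 0.376750   0.356875   0.283125   0.667625]
det(I−A) = Σ_j (I−A)_1j·C_1j = (1.00)(0.635250) + (-0.10)(0.404000) + (-0.05)(0.255125) + (-0.25)(0.376750) = 0.48790625
(I − A)⁻¹ = adj(I−A) / det(I−A) ≈
  [   1.3020     0.3574     0.2485     0.4094]
  [   0.8280     1.6204     0.4099     0.5516]
  [   0.5229     0.2498     1.2490     0.2431]
  [   0.7722     0.7314     0.5803     1.3683]
x = (I − A)⁻¹ d = adj(I−A)·d / det(I−A), with det(I−A) = 0.48790625:
  x_1 = (0.635250·800 + 0.174375·800 + 0.121250·600 + 0.199750·800) / 0.48790625 = 880.25 / 0.48790625 ≈ 1804.1
  x_2 = (0.404000·800 + 0.790625·800 + 0.200000·600 + 0.269125·800) / 0.48790625 = 1291.00 / 0.48790625 ≈ 2646.0
  x_3 = (0.255125·800 + 0.121875·800 + 0.609375·600 + 0.118625·800) / 0.48790625 = 762.125 / 0.48790625 ≈ 1562.0
  x_4 = (0.376750·800 + 0.356875·800 + 0.283125·600 + 0.667625·800) / 0.48790625 = 1290.875 / 0.48790625 ≈ 2645.7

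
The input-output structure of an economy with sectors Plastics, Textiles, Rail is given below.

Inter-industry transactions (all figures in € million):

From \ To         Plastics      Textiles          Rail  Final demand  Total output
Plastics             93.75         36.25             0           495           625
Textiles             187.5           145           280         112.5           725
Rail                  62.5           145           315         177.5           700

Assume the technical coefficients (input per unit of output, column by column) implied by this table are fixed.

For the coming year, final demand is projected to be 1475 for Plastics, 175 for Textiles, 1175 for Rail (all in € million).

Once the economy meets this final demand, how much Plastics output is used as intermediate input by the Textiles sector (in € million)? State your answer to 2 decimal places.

z_12 = 132.49

Technical coefficients a_ij = z_ij / X_j:
  a_11 = 93.75/625 = 0.15, a_21 = 187.5/625 = 0.30, a_31 = 62.5/625 = 0.10
  a_12 = 36.25/725 = 0.05, a_22 = 145/725 = 0.20, a_32 = 145/725 = 0.20
  a_13 = 0/700 = 0.00, a_23 = 280/700 = 0.40, a_33 = 315/700 = 0.45
I − A =
  [   0.85    -0.05     0.00]
  [  -0.30     0.80    -0.40]
  [  -0.10    -0.20     0.55]
Cofactors of I−A, C_ij = (−1)^(i+j)·(minor ij) (rows/columns in the sector order above):
  C_11 = (0.80)(0.55) − (-0.40)(-0.20) = 0.3600
  C_12 = −[(-0.30)(0.55) − (-0.40)(-0.10)] = 0.2050
  C_13 = (-0.30)(-0.20) − (0.80)(-0.10) = 0.1400
  C_21 = −[(-0.05)(0.55) − (0.00)(-0.20)] = 0.0275
  C_22 = (0.85)(0.55) − (0.00)(-0.10) = 0.4675
  C_23 = −[(0.85)(-0.20) − (-0.05)(-0.10)] = 0.1750
  C_31 = (-0.05)(-0.40) − (0.00)(0.80) = 0.0200
  C_32 = −[(0.85)(-0.40) − (0.00)(-0.30)] = 0.3400
  C_33 = (0.85)(0.80) − (-0.05)(-0.30) = 0.6650
det(I−A) = Σ_j (I−A)_1j·C_1j = (0.85)(0.3600) + (-0.05)(0.2050) + (0.00)(0.1400) = 0.29575
adj(I−A) = Cᵀ =
  [ 0.3600   0.0275   0.0200]
  [ 0.2050   0.4675   0.3400]
  [ 0.1400   0.1750   0.6650]
(I − A)⁻¹ = adj(I−A) / det(I−A) ≈
  [   1.2172     0.0930     0.0676]
  [   0.6932     1.5807     1.1496]
  [   0.4734     0.5917     2.2485]
First solve x = (I − A)⁻¹ d = adj(I−A)·d / det(I−A); in particular x_2 = (0.2050·1475 + 0.4675·175 + 0.3400·1175) / 0.29575 = 783.6875 / 0.29575 ≈ 2649.8309.
Intermediate flow from 1 to 2: z_12 = a_12 · x_2 = 0.05 × 783.6875 / 0.29575 = 39.184375 / 0.29575 ≈ 132.49.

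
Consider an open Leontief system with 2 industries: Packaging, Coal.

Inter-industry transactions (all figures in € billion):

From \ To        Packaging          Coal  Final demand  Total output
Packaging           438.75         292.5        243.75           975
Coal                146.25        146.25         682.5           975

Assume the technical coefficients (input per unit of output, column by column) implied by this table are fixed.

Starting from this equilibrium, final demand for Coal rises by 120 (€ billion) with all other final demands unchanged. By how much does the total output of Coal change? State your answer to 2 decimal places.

Technical coefficients a_ij = z_ij / X_j:
  a_11 = 438.75/975 = 0.45, a_21 = 146.25/975 = 0.15
  a_12 = 292.5/975 = 0.30, a_22 = 146.25/975 = 0.15
I − A =
  [   0.55    -0.30]
  [  -0.15     0.85]
det(I−A) = (0.55)(0.85) − (-0.30)(-0.15) = 0.4225
adj(I−A) = [[0.85, 0.30], [0.15, 0.55]]
(I − A)⁻¹ = adj(I−A) / det(I−A) ≈
  [   2.0118     0.7101]
  [   0.3550     1.3018]
Δx = (I − A)⁻¹ Δd with Δd having +120 in the Coal component and 0 elsewhere.
So Δx_2 = L_22 · (+120), where L_22 = adj(I−A)_22 / det(I−A) = 0.55 / 0.4225.
Δx_2 = 0.55 × (+120) / 0.4225 = 66.00 / 0.4225 ≈ 156.21.

Δx_2 = 156.21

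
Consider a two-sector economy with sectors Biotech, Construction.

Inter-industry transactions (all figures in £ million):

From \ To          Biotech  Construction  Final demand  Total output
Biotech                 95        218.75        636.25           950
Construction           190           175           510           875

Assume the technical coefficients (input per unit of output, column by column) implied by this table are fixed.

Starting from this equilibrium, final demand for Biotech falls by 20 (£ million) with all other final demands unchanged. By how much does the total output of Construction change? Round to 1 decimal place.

Technical coefficients a_ij = z_ij / X_j:
  a_11 = 95/950 = 0.10, a_21 = 190/950 = 0.20
  a_12 = 218.75/875 = 0.25, a_22 = 175/875 = 0.20
I − A =
  [   0.90    -0.25]
  [  -0.20     0.80]
det(I−A) = (0.90)(0.80) − (-0.25)(-0.20) = 0.6700
adj(I−A) = [[0.80, 0.25], [0.20, 0.90]]
(I − A)⁻¹ = adj(I−A) / det(I−A) ≈
  [   1.1940     0.3731]
  [   0.2985     1.3433]
Δx = (I − A)⁻¹ Δd with Δd having -20 in the Biotech component and 0 elsewhere.
So Δx_2 = L_21 · (-20), where L_21 = adj(I−A)_21 / det(I−A) = 0.20 / 0.6700.
Δx_2 = 0.20 × (-20) / 0.6700 = -4.00 / 0.6700 ≈ -6.0.

Δx_2 = -6.0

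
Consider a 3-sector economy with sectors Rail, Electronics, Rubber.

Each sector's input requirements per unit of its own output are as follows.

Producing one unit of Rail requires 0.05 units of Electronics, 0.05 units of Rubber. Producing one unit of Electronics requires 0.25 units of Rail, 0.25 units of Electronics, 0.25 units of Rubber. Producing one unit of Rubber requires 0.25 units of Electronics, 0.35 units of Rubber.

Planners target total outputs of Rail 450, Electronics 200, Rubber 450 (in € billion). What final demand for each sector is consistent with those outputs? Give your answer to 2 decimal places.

I − A =
  [   1.00    -0.25     0.00]
  [  -0.05     0.75    -0.25]
  [  -0.05    -0.25     0.65]
d = (I − A) x:
  d_1 = (+1.00)·450 + (-0.25)·200 + (+0.00)·450 = 400.00
  d_2 = (-0.05)·450 + (+0.75)·200 + (-0.25)·450 = 15.00
  d_3 = (-0.05)·450 + (-0.25)·200 + (+0.65)·450 = 220.00

d_1 = 400.00, d_2 = 15.00, d_3 = 220.00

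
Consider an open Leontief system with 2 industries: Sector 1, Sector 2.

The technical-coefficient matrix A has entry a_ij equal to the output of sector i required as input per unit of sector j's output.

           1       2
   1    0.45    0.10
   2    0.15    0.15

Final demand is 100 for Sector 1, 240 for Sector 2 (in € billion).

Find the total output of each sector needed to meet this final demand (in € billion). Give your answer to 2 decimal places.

x_1 = 240.88, x_2 = 324.86

I − A =
  [   0.55    -0.10]
  [  -0.15     0.85]
det(I−A) = (0.55)(0.85) − (-0.10)(-0.15) = 0.4525
adj(I−A) = [[0.85, 0.10], [0.15, 0.55]]
(I − A)⁻¹ = adj(I−A) / det(I−A) ≈
  [   1.8785     0.2210]
  [   0.3315     1.2155]
x = (I − A)⁻¹ d = adj(I−A)·d / det(I−A), with det(I−A) = 0.4525:
  x_1 = (0.85·100 + 0.10·240) / 0.4525 = 109.00 / 0.4525 ≈ 240.88
  x_2 = (0.15·100 + 0.55·240) / 0.4525 = 147.00 / 0.4525 ≈ 324.86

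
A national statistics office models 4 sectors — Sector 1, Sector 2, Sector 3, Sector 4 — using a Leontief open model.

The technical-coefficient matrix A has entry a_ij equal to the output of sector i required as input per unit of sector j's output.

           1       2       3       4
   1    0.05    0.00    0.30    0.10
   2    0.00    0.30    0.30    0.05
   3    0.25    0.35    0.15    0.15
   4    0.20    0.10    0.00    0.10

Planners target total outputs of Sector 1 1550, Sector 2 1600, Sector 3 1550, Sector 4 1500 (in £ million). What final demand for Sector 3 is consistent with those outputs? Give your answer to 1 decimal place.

d_3 = 145.0

I − A =
  [   0.95     0.00    -0.30    -0.10]
  [   0.00     0.70    -0.30    -0.05]
  [  -0.25    -0.35     0.85    -0.15]
  [  -0.20    -0.10     0.00     0.90]
d = (I − A) x:
  d_1 = (+0.95)·1550 + (+0.00)·1600 + (-0.30)·1550 + (-0.10)·1500 = 857.5
  d_2 = (+0.00)·1550 + (+0.70)·1600 + (-0.30)·1550 + (-0.05)·1500 = 580.0
  d_3 = (-0.25)·1550 + (-0.35)·1600 + (+0.85)·1550 + (-0.15)·1500 = 145.0
  d_4 = (-0.20)·1550 + (-0.10)·1600 + (+0.00)·1550 + (+0.90)·1500 = 880.0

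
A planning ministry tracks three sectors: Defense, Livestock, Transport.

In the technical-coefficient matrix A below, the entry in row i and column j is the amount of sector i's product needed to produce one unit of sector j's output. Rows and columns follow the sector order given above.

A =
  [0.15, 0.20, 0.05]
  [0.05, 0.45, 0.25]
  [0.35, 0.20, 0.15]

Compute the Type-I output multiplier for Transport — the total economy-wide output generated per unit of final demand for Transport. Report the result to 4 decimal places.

m_3 = 2.3529

I − A =
  [   0.85    -0.20    -0.05]
  [  -0.05     0.55    -0.25]
  [  -0.35    -0.20     0.85]
Cofactors of I−A, C_ij = (−1)^(i+j)·(minor ij) (rows/columns in the sector order above):
  C_11 = (0.55)(0.85) − (-0.25)(-0.20) = 0.4175
  C_12 = −[(-0.05)(0.85) − (-0.25)(-0.35)] = 0.1300
  C_13 = (-0.05)(-0.20) − (0.55)(-0.35) = 0.2025
  C_21 = −[(-0.20)(0.85) − (-0.05)(-0.20)] = 0.1800
  C_22 = (0.85)(0.85) − (-0.05)(-0.35) = 0.7050
  C_23 = −[(0.85)(-0.20) − (-0.20)(-0.35)] = 0.2400
  C_31 = (-0.20)(-0.25) − (-0.05)(0.55) = 0.0775
  C_32 = −[(0.85)(-0.25) − (-0.05)(-0.05)] = 0.2150
  C_33 = (0.85)(0.55) − (-0.20)(-0.05) = 0.4575
det(I−A) = Σ_j (I−A)_1j·C_1j = (0.85)(0.4175) + (-0.20)(0.1300) + (-0.05)(0.2025) = 0.31875
adj(I−A) = Cᵀ =
  [ 0.4175   0.1800   0.0775]
  [ 0.1300   0.7050   0.2150]
  [ 0.2025   0.2400   0.4575]
(I − A)⁻¹ = adj(I−A) / det(I−A) ≈
  [   1.30980     0.56471     0.24314]
  [   0.40784     2.21176     0.67451]
  [   0.63529     0.75294     1.43529]
The output multiplier for sector j is the column-j sum of the Leontief inverse (I − A)⁻¹ = adj(I−A) / det(I−A).
Column 3 of adj(I−A): (0.0775, 0.2150, 0.4575); det(I−A) = 0.31875.
m_3 = (0.0775 + 0.2150 + 0.4575) / 0.31875 = 0.75 / 0.31875 ≈ 2.3529.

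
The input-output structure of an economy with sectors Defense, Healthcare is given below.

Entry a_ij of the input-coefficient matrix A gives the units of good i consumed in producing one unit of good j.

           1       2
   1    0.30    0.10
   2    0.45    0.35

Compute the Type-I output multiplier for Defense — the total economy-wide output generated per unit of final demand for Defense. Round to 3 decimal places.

I − A =
  [   0.70    -0.10]
  [  -0.45     0.65]
det(I−A) = (0.70)(0.65) − (-0.10)(-0.45) = 0.4100
adj(I−A) = [[0.65, 0.10], [0.45, 0.70]]
(I − A)⁻¹ = adj(I−A) / det(I−A) ≈
  [   1.5854     0.2439]
  [   1.0976     1.7073]
The output multiplier for sector j is the column-j sum of the Leontief inverse (I − A)⁻¹ = adj(I−A) / det(I−A).
Column 1 of adj(I−A): (0.65, 0.45); det(I−A) = 0.4100.
m_1 = (0.65 + 0.45) / 0.4100 = 1.10 / 0.4100 ≈ 2.683.

m_1 = 2.683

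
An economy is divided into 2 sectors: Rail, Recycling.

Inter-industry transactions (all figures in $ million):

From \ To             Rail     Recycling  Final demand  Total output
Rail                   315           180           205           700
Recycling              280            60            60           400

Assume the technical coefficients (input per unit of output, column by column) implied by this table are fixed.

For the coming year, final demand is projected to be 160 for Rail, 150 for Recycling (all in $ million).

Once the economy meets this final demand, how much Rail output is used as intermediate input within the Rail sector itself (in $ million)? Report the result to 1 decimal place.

Technical coefficients a_ij = z_ij / X_j:
  a_11 = 315/700 = 0.45, a_21 = 280/700 = 0.40
  a_12 = 180/400 = 0.45, a_22 = 60/400 = 0.15
I − A =
  [   0.55    -0.45]
  [  -0.40     0.85]
det(I−A) = (0.55)(0.85) − (-0.45)(-0.40) = 0.2875
adj(I−A) = [[0.85, 0.45], [0.40, 0.55]]
(I − A)⁻¹ = adj(I−A) / det(I−A) ≈
  [   2.9565     1.5652]
  [   1.3913     1.9130]
First solve x = (I − A)⁻¹ d = adj(I−A)·d / det(I−A); in particular x_1 = (0.85·160 + 0.45·150) / 0.2875 = 203.50 / 0.2875 ≈ 707.826.
Intermediate flow from 1 to 1: z_11 = a_11 · x_1 = 0.45 × 203.50 / 0.2875 = 91.575 / 0.2875 ≈ 318.5.

z_11 = 318.5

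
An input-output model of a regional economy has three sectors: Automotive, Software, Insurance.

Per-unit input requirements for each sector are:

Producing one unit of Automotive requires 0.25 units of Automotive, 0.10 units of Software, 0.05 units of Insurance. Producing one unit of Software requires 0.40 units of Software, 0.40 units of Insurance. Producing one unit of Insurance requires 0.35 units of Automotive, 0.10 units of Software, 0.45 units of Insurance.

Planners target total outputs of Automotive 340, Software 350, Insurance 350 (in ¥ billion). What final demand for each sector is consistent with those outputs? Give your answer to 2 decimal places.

I − A =
  [   0.75     0.00    -0.35]
  [  -0.10     0.60    -0.10]
  [  -0.05    -0.40     0.55]
d = (I − A) x:
  d_1 = (+0.75)·340 + (+0.00)·350 + (-0.35)·350 = 132.50
  d_2 = (-0.10)·340 + (+0.60)·350 + (-0.10)·350 = 141.00
  d_3 = (-0.05)·340 + (-0.40)·350 + (+0.55)·350 = 35.50

d_1 = 132.50, d_2 = 141.00, d_3 = 35.50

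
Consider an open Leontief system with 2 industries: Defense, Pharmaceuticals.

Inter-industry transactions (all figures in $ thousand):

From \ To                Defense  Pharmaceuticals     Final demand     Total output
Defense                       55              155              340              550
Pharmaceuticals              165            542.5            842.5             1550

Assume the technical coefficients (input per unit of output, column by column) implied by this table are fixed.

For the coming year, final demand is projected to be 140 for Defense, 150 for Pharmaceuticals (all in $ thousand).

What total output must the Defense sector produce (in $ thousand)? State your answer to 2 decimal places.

Technical coefficients a_ij = z_ij / X_j:
  a_DD = 55/550 = 0.10, a_PD = 165/550 = 0.30
  a_DP = 155/1550 = 0.10, a_PP = 542.5/1550 = 0.35
I − A =
  [   0.90    -0.10]
  [  -0.30     0.65]
det(I−A) = (0.90)(0.65) − (-0.10)(-0.30) = 0.5550
adj(I−A) = [[0.65, 0.10], [0.30, 0.90]]
(I − A)⁻¹ = adj(I−A) / det(I−A) ≈
  [   1.1712     0.1802]
  [   0.5405     1.6216]
x = (I − A)⁻¹ d = adj(I−A)·d / det(I−A), with det(I−A) = 0.5550:
  x_D = (0.65·140 + 0.10·150) / 0.5550 = 106.00 / 0.5550 ≈ 190.99
  x_P = (0.30·140 + 0.90·150) / 0.5550 = 177.00 / 0.5550 ≈ 318.92

x_D = 190.99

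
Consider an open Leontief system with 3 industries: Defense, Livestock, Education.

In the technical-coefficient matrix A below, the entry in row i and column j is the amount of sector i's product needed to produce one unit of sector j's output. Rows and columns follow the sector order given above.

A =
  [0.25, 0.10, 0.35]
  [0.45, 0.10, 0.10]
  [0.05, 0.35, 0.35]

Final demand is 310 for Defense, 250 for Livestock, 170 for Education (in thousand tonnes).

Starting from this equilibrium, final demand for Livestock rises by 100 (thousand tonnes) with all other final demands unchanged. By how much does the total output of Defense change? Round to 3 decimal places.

Δx_1 = 60.120

I − A =
  [   0.75    -0.10    -0.35]
  [  -0.45     0.90    -0.10]
  [  -0.05    -0.35     0.65]
Cofactors of I−A, C_ij = (−1)^(i+j)·(minor ij) (rows/columns in the sector order above):
  C_11 = (0.90)(0.65) − (-0.10)(-0.35) = 0.5500
  C_12 = −[(-0.45)(0.65) − (-0.10)(-0.05)] = 0.2975
  C_13 = (-0.45)(-0.35) − (0.90)(-0.05) = 0.2025
  C_21 = −[(-0.10)(0.65) − (-0.35)(-0.35)] = 0.1875
  C_22 = (0.75)(0.65) − (-0.35)(-0.05) = 0.4700
  C_23 = −[(0.75)(-0.35) − (-0.10)(-0.05)] = 0.2675
  C_31 = (-0.10)(-0.10) − (-0.35)(0.90) = 0.3250
  C_32 = −[(0.75)(-0.10) − (-0.35)(-0.45)] = 0.2325
  C_33 = (0.75)(0.90) − (-0.10)(-0.45) = 0.6300
det(I−A) = Σ_j (I−A)_1j·C_1j = (0.75)(0.5500) + (-0.10)(0.2975) + (-0.35)(0.2025) = 0.311875
adj(I−A) = Cᵀ =
  [ 0.5500   0.1875   0.3250]
  [ 0.2975   0.4700   0.2325]
  [ 0.2025   0.2675   0.6300]
(I − A)⁻¹ = adj(I−A) / det(I−A) ≈
  [   1.7635     0.6012     1.0421]
  [   0.9539     1.5070     0.7455]
  [   0.6493     0.8577     2.0200]
Δx = (I − A)⁻¹ Δd with Δd having +100 in the Livestock component and 0 elsewhere.
So Δx_1 = L_12 · (+100), where L_12 = adj(I−A)_12 / det(I−A) = 0.1875 / 0.311875.
Δx_1 = 0.1875 × (+100) / 0.311875 = 18.75 / 0.311875 ≈ 60.120.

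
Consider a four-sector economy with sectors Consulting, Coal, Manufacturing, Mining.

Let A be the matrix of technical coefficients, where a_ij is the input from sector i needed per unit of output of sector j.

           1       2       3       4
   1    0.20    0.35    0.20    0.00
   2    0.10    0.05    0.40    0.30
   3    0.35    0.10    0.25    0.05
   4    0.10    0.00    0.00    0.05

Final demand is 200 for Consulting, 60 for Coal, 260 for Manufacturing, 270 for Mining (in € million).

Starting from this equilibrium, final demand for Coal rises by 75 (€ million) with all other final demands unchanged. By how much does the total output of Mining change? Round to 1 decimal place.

I − A =
  [   0.80    -0.35    -0.20     0.00]
  [  -0.10     0.95    -0.40    -0.30]
  [  -0.35    -0.10     0.75    -0.05]
  [  -0.10     0.00     0.00     0.95]
Compute the cofactors C_ij = (−1)^(i+j)·(3×3 minor ij) of I−A; the adjugate is their transpose:
adj(I−A) = Cᵀ =
  [ 0.638875   0.268375   0.313500   0.101250]
  [ 0.228750   0.502500   0.329000   0.176000]
  [ 0.333125   0.194125   0.678250   0.097000]
  [ 0.067250   0.028250   0.033000   0.394250]
det(I−A) = Σ_j (I−A)_1j·C_1j = (0.80)(0.638875) + (-0.35)(0.228750) + (-0.20)(0.333125) + (0.00)(0.067250) = 0.3644125
(I − A)⁻¹ = adj(I−A) / det(I−A) ≈
  [   1.7532     0.7365     0.8603     0.2778]
  [   0.6277     1.3789     0.9028     0.4830]
  [   0.9141     0.5327     1.8612     0.2662]
  [   0.1845     0.0775     0.0906     1.0819]
Δx = (I − A)⁻¹ Δd with Δd having +75 in the Coal component and 0 elsewhere.
So Δx_4 = L_42 · (+75), where L_42 = adj(I−A)_42 / det(I−A) = 0.028250 / 0.3644125.
Δx_4 = 0.028250 × (+75) / 0.3644125 = 2.11875 / 0.3644125 ≈ 5.8.

Δx_4 = 5.8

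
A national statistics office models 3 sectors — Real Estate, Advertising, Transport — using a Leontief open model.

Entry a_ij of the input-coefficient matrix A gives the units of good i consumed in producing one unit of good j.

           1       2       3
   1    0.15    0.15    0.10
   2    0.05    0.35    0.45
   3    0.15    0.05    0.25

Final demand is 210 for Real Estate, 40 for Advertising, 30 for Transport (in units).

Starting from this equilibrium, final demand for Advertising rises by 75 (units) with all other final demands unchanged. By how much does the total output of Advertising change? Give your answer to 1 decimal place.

Δx_2 = 126.4

I − A =
  [   0.85    -0.15    -0.10]
  [  -0.05     0.65    -0.45]
  [  -0.15    -0.05     0.75]
Cofactors of I−A, C_ij = (−1)^(i+j)·(minor ij) (rows/columns in the sector order above):
  C_11 = (0.65)(0.75) − (-0.45)(-0.05) = 0.4650
  C_12 = −[(-0.05)(0.75) − (-0.45)(-0.15)] = 0.1050
  C_13 = (-0.05)(-0.05) − (0.65)(-0.15) = 0.1000
  C_21 = −[(-0.15)(0.75) − (-0.10)(-0.05)] = 0.1175
  C_22 = (0.85)(0.75) − (-0.10)(-0.15) = 0.6225
  C_23 = −[(0.85)(-0.05) − (-0.15)(-0.15)] = 0.0650
  C_31 = (-0.15)(-0.45) − (-0.10)(0.65) = 0.1325
  C_32 = −[(0.85)(-0.45) − (-0.10)(-0.05)] = 0.3875
  C_33 = (0.85)(0.65) − (-0.15)(-0.05) = 0.5450
det(I−A) = Σ_j (I−A)_1j·C_1j = (0.85)(0.4650) + (-0.15)(0.1050) + (-0.10)(0.1000) = 0.3695
adj(I−A) = Cᵀ =
  [ 0.4650   0.1175   0.1325]
  [ 0.1050   0.6225   0.3875]
  [ 0.1000   0.0650   0.5450]
(I − A)⁻¹ = adj(I−A) / det(I−A) ≈
  [   1.2585     0.3180     0.3586]
  [   0.2842     1.6847     1.0487]
  [   0.2706     0.1759     1.4750]
Δx = (I − A)⁻¹ Δd with Δd having +75 in the Advertising component and 0 elsewhere.
So Δx_2 = L_22 · (+75), where L_22 = adj(I−A)_22 / det(I−A) = 0.6225 / 0.3695.
Δx_2 = 0.6225 × (+75) / 0.3695 = 46.6875 / 0.3695 ≈ 126.4.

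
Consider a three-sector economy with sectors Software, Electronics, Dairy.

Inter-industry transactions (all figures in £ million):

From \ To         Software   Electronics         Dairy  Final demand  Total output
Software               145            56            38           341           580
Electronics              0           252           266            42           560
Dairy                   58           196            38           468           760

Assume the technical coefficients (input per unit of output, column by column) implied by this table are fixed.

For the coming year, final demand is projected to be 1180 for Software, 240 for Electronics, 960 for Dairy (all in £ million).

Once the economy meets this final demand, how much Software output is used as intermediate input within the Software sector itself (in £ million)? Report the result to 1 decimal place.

z_SS = 475.7

Technical coefficients a_ij = z_ij / X_j:
  a_SS = 145/580 = 0.25, a_ES = 0/580 = 0.00, a_DS = 58/580 = 0.10
  a_SE = 56/560 = 0.10, a_EE = 252/560 = 0.45, a_DE = 196/560 = 0.35
  a_SD = 38/760 = 0.05, a_ED = 266/760 = 0.35, a_DD = 38/760 = 0.05
I − A =
  [   0.75    -0.10    -0.05]
  [   0.00     0.55    -0.35]
  [  -0.10    -0.35     0.95]
Cofactors of I−A, C_ij = (−1)^(i+j)·(minor ij) (rows/columns in the sector order above):
  C_11 = (0.55)(0.95) − (-0.35)(-0.35) = 0.4000
  C_12 = −[(0.00)(0.95) − (-0.35)(-0.10)] = 0.0350
  C_13 = (0.00)(-0.35) − (0.55)(-0.10) = 0.0550
  C_21 = −[(-0.10)(0.95) − (-0.05)(-0.35)] = 0.1125
  C_22 = (0.75)(0.95) − (-0.05)(-0.10) = 0.7075
  C_23 = −[(0.75)(-0.35) − (-0.10)(-0.10)] = 0.2725
  C_31 = (-0.10)(-0.35) − (-0.05)(0.55) = 0.0625
  C_32 = −[(0.75)(-0.35) − (-0.05)(0.00)] = 0.2625
  C_33 = (0.75)(0.55) − (-0.10)(0.00) = 0.4125
det(I−A) = Σ_j (I−A)_1j·C_1j = (0.75)(0.4000) + (-0.10)(0.0350) + (-0.05)(0.0550) = 0.29375
adj(I−A) = Cᵀ =
  [ 0.4000   0.1125   0.0625]
  [ 0.0350   0.7075   0.2625]
  [ 0.0550   0.2725   0.4125]
(I − A)⁻¹ = adj(I−A) / det(I−A) ≈
  [   1.3617     0.3830     0.2128]
  [   0.1191     2.4085     0.8936]
  [   0.1872     0.9277     1.4043]
First solve x = (I − A)⁻¹ d = adj(I−A)·d / det(I−A); in particular x_S = (0.4000·1180 + 0.1125·240 + 0.0625·960) / 0.29375 = 559.00 / 0.29375 ≈ 1902.979.
Intermediate flow from S to S: z_SS = a_SS · x_S = 0.25 × 559.00 / 0.29375 = 139.75 / 0.29375 ≈ 475.7.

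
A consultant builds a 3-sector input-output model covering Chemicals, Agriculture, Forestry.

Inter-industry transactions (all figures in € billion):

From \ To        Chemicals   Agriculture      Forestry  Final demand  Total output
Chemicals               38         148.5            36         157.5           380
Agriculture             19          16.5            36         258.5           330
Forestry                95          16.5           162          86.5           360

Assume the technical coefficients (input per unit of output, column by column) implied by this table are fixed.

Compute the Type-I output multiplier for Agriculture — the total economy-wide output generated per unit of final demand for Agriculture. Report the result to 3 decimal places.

m_2 = 2.105

Technical coefficients a_ij = z_ij / X_j:
  a_11 = 38/380 = 0.10, a_21 = 19/380 = 0.05, a_31 = 95/380 = 0.25
  a_12 = 148.5/330 = 0.45, a_22 = 16.5/330 = 0.05, a_32 = 16.5/330 = 0.05
  a_13 = 36/360 = 0.10, a_23 = 36/360 = 0.10, a_33 = 162/360 = 0.45
I − A =
  [   0.90    -0.45    -0.10]
  [  -0.05     0.95    -0.10]
  [  -0.25    -0.05     0.55]
Cofactors of I−A, C_ij = (−1)^(i+j)·(minor ij) (rows/columns in the sector order above):
  C_11 = (0.95)(0.55) − (-0.10)(-0.05) = 0.5175
  C_12 = −[(-0.05)(0.55) − (-0.10)(-0.25)] = 0.0525
  C_13 = (-0.05)(-0.05) − (0.95)(-0.25) = 0.2400
  C_21 = −[(-0.45)(0.55) − (-0.10)(-0.05)] = 0.2525
  C_22 = (0.90)(0.55) − (-0.10)(-0.25) = 0.4700
  C_23 = −[(0.90)(-0.05) − (-0.45)(-0.25)] = 0.1575
  C_31 = (-0.45)(-0.10) − (-0.10)(0.95) = 0.1400
  C_32 = −[(0.90)(-0.10) − (-0.10)(-0.05)] = 0.0950
  C_33 = (0.90)(0.95) − (-0.45)(-0.05) = 0.8325
det(I−A) = Σ_j (I−A)_1j·C_1j = (0.90)(0.5175) + (-0.45)(0.0525) + (-0.10)(0.2400) = 0.418125
adj(I−A) = Cᵀ =
  [ 0.5175   0.2525   0.1400]
  [ 0.0525   0.4700   0.0950]
  [ 0.2400   0.1575   0.8325]
(I − A)⁻¹ = adj(I−A) / det(I−A) ≈
  [   1.2377     0.6039     0.3348]
  [   0.1256     1.1241     0.2272]
  [   0.5740     0.3767     1.9910]
The output multiplier for sector j is the column-j sum of the Leontief inverse (I − A)⁻¹ = adj(I−A) / det(I−A).
Column 2 of adj(I−A): (0.2525, 0.4700, 0.1575); det(I−A) = 0.418125.
m_2 = (0.2525 + 0.4700 + 0.1575) / 0.418125 = 0.88 / 0.418125 ≈ 2.105.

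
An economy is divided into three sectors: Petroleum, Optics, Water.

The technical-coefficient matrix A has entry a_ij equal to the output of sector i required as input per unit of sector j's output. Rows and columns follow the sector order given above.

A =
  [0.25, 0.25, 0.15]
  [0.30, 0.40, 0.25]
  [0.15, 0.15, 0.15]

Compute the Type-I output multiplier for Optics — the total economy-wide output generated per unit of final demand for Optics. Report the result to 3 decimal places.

m_2 = 3.831

I − A =
  [   0.75    -0.25    -0.15]
  [  -0.30     0.60    -0.25]
  [  -0.15    -0.15     0.85]
Cofactors of I−A, C_ij = (−1)^(i+j)·(minor ij) (rows/columns in the sector order above):
  C_11 = (0.60)(0.85) − (-0.25)(-0.15) = 0.4725
  C_12 = −[(-0.30)(0.85) − (-0.25)(-0.15)] = 0.2925
  C_13 = (-0.30)(-0.15) − (0.60)(-0.15) = 0.1350
  C_21 = −[(-0.25)(0.85) − (-0.15)(-0.15)] = 0.2350
  C_22 = (0.75)(0.85) − (-0.15)(-0.15) = 0.6150
  C_23 = −[(0.75)(-0.15) − (-0.25)(-0.15)] = 0.1500
  C_31 = (-0.25)(-0.25) − (-0.15)(0.60) = 0.1525
  C_32 = −[(0.75)(-0.25) − (-0.15)(-0.30)] = 0.2325
  C_33 = (0.75)(0.60) − (-0.25)(-0.30) = 0.3750
det(I−A) = Σ_j (I−A)_1j·C_1j = (0.75)(0.4725) + (-0.25)(0.2925) + (-0.15)(0.1350) = 0.2610
adj(I−A) = Cᵀ =
  [ 0.4725   0.2350   0.1525]
  [ 0.2925   0.6150   0.2325]
  [ 0.1350   0.1500   0.3750]
(I − A)⁻¹ = adj(I−A) / det(I−A) ≈
  [   1.8103     0.9004     0.5843]
  [   1.1207     2.3563     0.8908]
  [   0.5172     0.5747     1.4368]
The output multiplier for sector j is the column-j sum of the Leontief inverse (I − A)⁻¹ = adj(I−A) / det(I−A).
Column 2 of adj(I−A): (0.2350, 0.6150, 0.1500); det(I−A) = 0.2610.
m_2 = (0.2350 + 0.6150 + 0.1500) / 0.2610 = 1.00 / 0.2610 ≈ 3.831.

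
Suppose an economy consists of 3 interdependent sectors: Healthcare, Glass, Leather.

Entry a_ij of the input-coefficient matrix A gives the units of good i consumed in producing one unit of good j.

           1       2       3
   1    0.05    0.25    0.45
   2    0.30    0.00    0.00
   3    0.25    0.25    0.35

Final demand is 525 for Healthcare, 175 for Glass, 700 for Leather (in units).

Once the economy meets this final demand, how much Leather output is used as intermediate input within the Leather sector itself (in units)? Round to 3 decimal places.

I − A =
  [   0.95    -0.25    -0.45]
  [  -0.30     1.00     0.00]
  [  -0.25    -0.25     0.65]
Cofactors of I−A, C_ij = (−1)^(i+j)·(minor ij) (rows/columns in the sector order above):
  C_11 = (1.00)(0.65) − (0.00)(-0.25) = 0.6500
  C_12 = −[(-0.30)(0.65) − (0.00)(-0.25)] = 0.1950
  C_13 = (-0.30)(-0.25) − (1.00)(-0.25) = 0.3250
  C_21 = −[(-0.25)(0.65) − (-0.45)(-0.25)] = 0.2750
  C_22 = (0.95)(0.65) − (-0.45)(-0.25) = 0.5050
  C_23 = −[(0.95)(-0.25) − (-0.25)(-0.25)] = 0.3000
  C_31 = (-0.25)(0.00) − (-0.45)(1.00) = 0.4500
  C_32 = −[(0.95)(0.00) − (-0.45)(-0.30)] = 0.1350
  C_33 = (0.95)(1.00) − (-0.25)(-0.30) = 0.8750
det(I−A) = Σ_j (I−A)_1j·C_1j = (0.95)(0.6500) + (-0.25)(0.1950) + (-0.45)(0.3250) = 0.4225
adj(I−A) = Cᵀ =
  [ 0.6500   0.2750   0.4500]
  [ 0.1950   0.5050   0.1350]
  [ 0.3250   0.3000   0.8750]
(I − A)⁻¹ = adj(I−A) / det(I−A) ≈
  [   1.5385     0.6509     1.0651]
  [   0.4615     1.1953     0.3195]
  [   0.7692     0.7101     2.0710]
First solve x = (I − A)⁻¹ d = adj(I−A)·d / det(I−A); in particular x_3 = (0.3250·525 + 0.3000·175 + 0.8750·700) / 0.4225 = 835.625 / 0.4225 ≈ 1977.81065.
Intermediate flow from 3 to 3: z_33 = a_33 · x_3 = 0.35 × 835.625 / 0.4225 = 292.46875 / 0.4225 ≈ 692.234.

z_33 = 692.234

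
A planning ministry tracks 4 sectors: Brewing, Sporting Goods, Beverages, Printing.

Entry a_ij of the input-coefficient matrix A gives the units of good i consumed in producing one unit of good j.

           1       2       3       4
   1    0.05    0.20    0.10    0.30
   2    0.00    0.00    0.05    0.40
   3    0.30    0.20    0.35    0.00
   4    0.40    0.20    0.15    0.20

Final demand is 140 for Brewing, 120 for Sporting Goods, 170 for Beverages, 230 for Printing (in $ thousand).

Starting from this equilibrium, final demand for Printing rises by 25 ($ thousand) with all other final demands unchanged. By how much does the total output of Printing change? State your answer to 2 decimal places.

Δx_4 = 50.83

I − A =
  [   0.95    -0.20    -0.10    -0.30]
  [   0.00     1.00    -0.05    -0.40]
  [  -0.30    -0.20     0.65     0.00]
  [  -0.40    -0.20    -0.15     0.80]
Compute the cofactors C_ij = (−1)^(i+j)·(3×3 minor ij) of I−A; the adjugate is their transpose:
adj(I−A) = Cᵀ =
  [ 0.4480   0.1680   0.1400   0.2520]
  [ 0.1340   0.3785   0.1050   0.2395]
  [ 0.2480   0.1940   0.5320   0.1900]
  [ 0.3040   0.2150   0.1960   0.5750]
det(I−A) = Σ_j (I−A)_1j·C_1j = (0.95)(0.4480) + (-0.20)(0.1340) + (-0.10)(0.2480) + (-0.30)(0.3040) = 0.2828
(I − A)⁻¹ = adj(I−A) / det(I−A) ≈
  [   1.5842     0.5941     0.4950     0.8911]
  [   0.4738     1.3384     0.3713     0.8469]
  [   0.8769     0.6860     1.8812     0.6719]
  [   1.0750     0.7603     0.6931     2.0332]
Δx = (I − A)⁻¹ Δd with Δd having +25 in the Printing component and 0 elsewhere.
So Δx_4 = L_44 · (+25), where L_44 = adj(I−A)_44 / det(I−A) = 0.5750 / 0.2828.
Δx_4 = 0.5750 × (+25) / 0.2828 = 14.375 / 0.2828 ≈ 50.83.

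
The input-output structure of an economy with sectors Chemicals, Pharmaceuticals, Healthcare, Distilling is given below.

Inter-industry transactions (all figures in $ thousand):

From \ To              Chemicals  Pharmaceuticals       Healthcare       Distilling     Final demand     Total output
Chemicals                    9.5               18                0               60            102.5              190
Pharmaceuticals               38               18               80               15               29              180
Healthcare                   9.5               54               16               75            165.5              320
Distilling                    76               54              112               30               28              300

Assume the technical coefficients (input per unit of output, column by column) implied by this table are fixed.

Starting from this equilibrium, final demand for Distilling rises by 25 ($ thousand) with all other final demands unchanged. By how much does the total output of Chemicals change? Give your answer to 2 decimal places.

Technical coefficients a_ij = z_ij / X_j:
  a_CC = 9.5/190 = 0.05, a_PC = 38/190 = 0.20, a_HC = 9.5/190 = 0.05, a_DC = 76/190 = 0.40
  a_CP = 18/180 = 0.10, a_PP = 18/180 = 0.10, a_HP = 54/180 = 0.30, a_DP = 54/180 = 0.30
  a_CH = 0/320 = 0.00, a_PH = 80/320 = 0.25, a_HH = 16/320 = 0.05, a_DH = 112/320 = 0.35
  a_CD = 60/300 = 0.20, a_PD = 15/300 = 0.05, a_HD = 75/300 = 0.25, a_DD = 30/300 = 0.10
I − A =
  [   0.95    -0.10     0.00    -0.20]
  [  -0.20     0.90    -0.25    -0.05]
  [  -0.05    -0.30     0.95    -0.25]
  [  -0.40    -0.30    -0.35     0.90]
Compute the cofactors C_ij = (−1)^(i+j)·(3×3 minor ij) of I−A; the adjugate is their transpose:
adj(I−A) = Cᵀ =
  [ 0.585000   0.154750   0.102250   0.167000]
  [ 0.209625   0.649625   0.224375   0.145000]
  [ 0.204750   0.321250   0.651250   0.244250]
  [ 0.409500   0.410250   0.373500   0.720750]
det(I−A) = Σ_j (I−A)_1j·C_1j = (0.95)(0.585000) + (-0.10)(0.209625) + (0.00)(0.204750) + (-0.20)(0.409500) = 0.4528875
(I − A)⁻¹ = adj(I−A) / det(I−A) ≈
  [   1.2917     0.3417     0.2258     0.3687]
  [   0.4629     1.4344     0.4954     0.3202]
  [   0.4521     0.7093     1.4380     0.5393]
  [   0.9042     0.9059     0.8247     1.5915]
Δx = (I − A)⁻¹ Δd with Δd having +25 in the Distilling component and 0 elsewhere.
So Δx_C = L_CD · (+25), where L_CD = adj(I−A)_CD / det(I−A) = 0.167000 / 0.4528875.
Δx_C = 0.167000 × (+25) / 0.4528875 = 4.175 / 0.4528875 ≈ 9.22.

Δx_C = 9.22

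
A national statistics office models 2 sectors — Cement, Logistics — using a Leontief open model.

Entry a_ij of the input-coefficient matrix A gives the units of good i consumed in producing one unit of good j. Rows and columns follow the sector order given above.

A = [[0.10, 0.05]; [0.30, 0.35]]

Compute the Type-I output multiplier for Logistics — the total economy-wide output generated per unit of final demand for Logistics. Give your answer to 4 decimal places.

I − A =
  [   0.90    -0.05]
  [  -0.30     0.65]
det(I−A) = (0.90)(0.65) − (-0.05)(-0.30) = 0.5700
adj(I−A) = [[0.65, 0.05], [0.30, 0.90]]
(I − A)⁻¹ = adj(I−A) / det(I−A) ≈
  [   1.14035     0.08772]
  [   0.52632     1.57895]
The output multiplier for sector j is the column-j sum of the Leontief inverse (I − A)⁻¹ = adj(I−A) / det(I−A).
Column L of adj(I−A): (0.05, 0.90); det(I−A) = 0.5700.
m_L = (0.05 + 0.90) / 0.5700 = 0.95 / 0.5700 ≈ 1.6667.

m_L = 1.6667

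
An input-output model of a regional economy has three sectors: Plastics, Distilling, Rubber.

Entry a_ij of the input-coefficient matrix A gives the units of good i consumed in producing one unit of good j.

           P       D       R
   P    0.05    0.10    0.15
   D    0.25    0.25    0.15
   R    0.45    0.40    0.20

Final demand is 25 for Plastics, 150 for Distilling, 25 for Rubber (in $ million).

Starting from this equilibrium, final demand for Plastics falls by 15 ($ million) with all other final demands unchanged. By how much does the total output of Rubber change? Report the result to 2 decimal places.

I − A =
  [   0.95    -0.10    -0.15]
  [  -0.25     0.75    -0.15]
  [  -0.45    -0.40     0.80]
Cofactors of I−A, C_ij = (−1)^(i+j)·(minor ij) (rows/columns in the sector order above):
  C_11 = (0.75)(0.80) − (-0.15)(-0.40) = 0.5400
  C_12 = −[(-0.25)(0.80) − (-0.15)(-0.45)] = 0.2675
  C_13 = (-0.25)(-0.40) − (0.75)(-0.45) = 0.4375
  C_21 = −[(-0.10)(0.80) − (-0.15)(-0.40)] = 0.1400
  C_22 = (0.95)(0.80) − (-0.15)(-0.45) = 0.6925
  C_23 = −[(0.95)(-0.40) − (-0.10)(-0.45)] = 0.4250
  C_31 = (-0.10)(-0.15) − (-0.15)(0.75) = 0.1275
  C_32 = −[(0.95)(-0.15) − (-0.15)(-0.25)] = 0.1800
  C_33 = (0.95)(0.75) − (-0.10)(-0.25) = 0.6875
det(I−A) = Σ_j (I−A)_1j·C_1j = (0.95)(0.5400) + (-0.10)(0.2675) + (-0.15)(0.4375) = 0.420625
adj(I−A) = Cᵀ =
  [ 0.5400   0.1400   0.1275]
  [ 0.2675   0.6925   0.1800]
  [ 0.4375   0.4250   0.6875]
(I − A)⁻¹ = adj(I−A) / det(I−A) ≈
  [   1.2838     0.3328     0.3031]
  [   0.6360     1.6464     0.4279]
  [   1.0401     1.0104     1.6345]
Δx = (I − A)⁻¹ Δd with Δd having -15 in the Plastics component and 0 elsewhere.
So Δx_R = L_RP · (-15), where L_RP = adj(I−A)_RP / det(I−A) = 0.4375 / 0.420625.
Δx_R = 0.4375 × (-15) / 0.420625 = -6.5625 / 0.420625 ≈ -15.60.

Δx_R = -15.60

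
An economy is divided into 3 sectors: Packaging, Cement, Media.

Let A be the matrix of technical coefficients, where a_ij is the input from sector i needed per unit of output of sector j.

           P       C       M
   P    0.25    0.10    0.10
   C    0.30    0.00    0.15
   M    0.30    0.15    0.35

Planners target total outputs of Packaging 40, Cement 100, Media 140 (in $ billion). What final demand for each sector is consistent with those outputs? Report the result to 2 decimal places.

I − A =
  [   0.75    -0.10    -0.10]
  [  -0.30     1.00    -0.15]
  [  -0.30    -0.15     0.65]
d = (I − A) x:
  d_P = (+0.75)·40 + (-0.10)·100 + (-0.10)·140 = 6.00
  d_C = (-0.30)·40 + (+1.00)·100 + (-0.15)·140 = 67.00
  d_M = (-0.30)·40 + (-0.15)·100 + (+0.65)·140 = 64.00

d_P = 6.00, d_C = 67.00, d_M = 64.00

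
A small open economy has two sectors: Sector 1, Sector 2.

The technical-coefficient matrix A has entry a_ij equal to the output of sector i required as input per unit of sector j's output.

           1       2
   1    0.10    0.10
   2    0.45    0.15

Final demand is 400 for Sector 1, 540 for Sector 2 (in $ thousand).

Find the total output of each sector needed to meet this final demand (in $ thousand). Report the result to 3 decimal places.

I − A =
  [   0.90    -0.10]
  [  -0.45     0.85]
det(I−A) = (0.90)(0.85) − (-0.10)(-0.45) = 0.7200
adj(I−A) = [[0.85, 0.10], [0.45, 0.90]]
(I − A)⁻¹ = adj(I−A) / det(I−A) ≈
  [   1.1806     0.1389]
  [   0.6250     1.2500]
x = (I − A)⁻¹ d = adj(I−A)·d / det(I−A), with det(I−A) = 0.7200:
  x_1 = (0.85·400 + 0.10·540) / 0.7200 = 394.00 / 0.7200 ≈ 547.222
  x_2 = (0.45·400 + 0.90·540) / 0.7200 = 666.00 / 0.7200 = 925.000

x_1 = 547.222, x_2 = 925.000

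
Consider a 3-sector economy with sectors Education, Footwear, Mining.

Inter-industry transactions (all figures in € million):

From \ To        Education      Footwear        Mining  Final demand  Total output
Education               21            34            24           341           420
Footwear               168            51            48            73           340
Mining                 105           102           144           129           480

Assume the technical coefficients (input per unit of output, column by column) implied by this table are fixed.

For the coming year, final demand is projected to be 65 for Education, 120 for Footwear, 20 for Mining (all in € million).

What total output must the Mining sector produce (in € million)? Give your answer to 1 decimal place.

Technical coefficients a_ij = z_ij / X_j:
  a_EE = 21/420 = 0.05, a_FE = 168/420 = 0.40, a_ME = 105/420 = 0.25
  a_EF = 34/340 = 0.10, a_FF = 51/340 = 0.15, a_MF = 102/340 = 0.30
  a_EM = 24/480 = 0.05, a_FM = 48/480 = 0.10, a_MM = 144/480 = 0.30
I − A =
  [   0.95    -0.10    -0.05]
  [  -0.40     0.85    -0.10]
  [  -0.25    -0.30     0.70]
Cofactors of I−A, C_ij = (−1)^(i+j)·(minor ij) (rows/columns in the sector order above):
  C_11 = (0.85)(0.70) − (-0.10)(-0.30) = 0.5650
  C_12 = −[(-0.40)(0.70) − (-0.10)(-0.25)] = 0.3050
  C_13 = (-0.40)(-0.30) − (0.85)(-0.25) = 0.3325
  C_21 = −[(-0.10)(0.70) − (-0.05)(-0.30)] = 0.0850
  C_22 = (0.95)(0.70) − (-0.05)(-0.25) = 0.6525
  C_23 = −[(0.95)(-0.30) − (-0.10)(-0.25)] = 0.3100
  C_31 = (-0.10)(-0.10) − (-0.05)(0.85) = 0.0525
  C_32 = −[(0.95)(-0.10) − (-0.05)(-0.40)] = 0.1150
  C_33 = (0.95)(0.85) − (-0.10)(-0.40) = 0.7675
det(I−A) = Σ_j (I−A)_1j·C_1j = (0.95)(0.5650) + (-0.10)(0.3050) + (-0.05)(0.3325) = 0.489625
adj(I−A) = Cᵀ =
  [ 0.5650   0.0850   0.0525]
  [ 0.3050   0.6525   0.1150]
  [ 0.3325   0.3100   0.7675]
(I − A)⁻¹ = adj(I−A) / det(I−A) ≈
  [   1.1539     0.1736     0.1072]
  [   0.6229     1.3327     0.2349]
  [   0.6791     0.6331     1.5675]
x = (I − A)⁻¹ d = adj(I−A)·d / det(I−A), with det(I−A) = 0.489625:
  x_E = (0.5650·65 + 0.0850·120 + 0.0525·20) / 0.489625 = 47.975 / 0.489625 ≈ 98.0
  x_F = (0.3050·65 + 0.6525·120 + 0.1150·20) / 0.489625 = 100.425 / 0.489625 ≈ 205.1
  x_M = (0.3325·65 + 0.3100·120 + 0.7675·20) / 0.489625 = 74.1625 / 0.489625 ≈ 151.5

x_M = 151.5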